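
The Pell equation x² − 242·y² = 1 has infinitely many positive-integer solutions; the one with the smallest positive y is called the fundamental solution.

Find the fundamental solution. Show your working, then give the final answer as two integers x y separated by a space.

√242 = [15; 1,1,3,1,14,1,3,1,1,30, …], period ℓ=10 (even) → k=9
a_0=15:  p_0=15·1+0=15,  q_0=15·0+1=1
a_1=1:  p_1=1·15+1=16,  q_1=1·1+0=1
a_2=1:  p_2=1·16+15=31,  q_2=1·1+1=2
a_3=3:  p_3=3·31+16=109,  q_3=3·2+1=7
…
a_8=1:  p_8=1·8696+2209=10905,  q_8=1·559+142=701
a_9=1:  p_9=1·10905+8696=19601,  q_9=1·701+559=1260
fundamental: x₁=19601, y₁=1260  (since 384199201 − 242·1587600 = 1)

19601 1260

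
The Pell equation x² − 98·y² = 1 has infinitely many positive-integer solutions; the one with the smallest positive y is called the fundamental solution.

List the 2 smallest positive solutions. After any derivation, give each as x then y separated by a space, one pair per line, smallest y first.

99 10
19601 1980

d=98: √d = [9; 1,8,1,18] (ℓ=4, even), read p_3/q_3
step 0: (9, 1)  from 9·(1,0) + (0,1)
…
step 2: (89, 9)  from 8·(10,1) + (9,1)
step 3: (99, 10)  from 1·(89,9) + (10,1)
→ (99, 10).  Check: 99²=9801, 98·10²=9800, difference 1.
(99+10√98)^2 = 19601 + 1980√98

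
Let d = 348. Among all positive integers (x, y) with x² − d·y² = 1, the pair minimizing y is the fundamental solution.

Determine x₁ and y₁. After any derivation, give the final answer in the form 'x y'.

d=348: √d = [18; 1,1,1,8,1,1,1,36] (ℓ=8, even), read p_7/q_7
k=0  a_k=18  p_k/q_k = 18/1
…
k=2  a_k=1  p_k/q_k = 37/2
k=3  a_k=1  p_k/q_k = 56/3
k=4  a_k=8  p_k/q_k = 485/26
…
k=6  a_k=1  p_k/q_k = 1026/55
k=7  a_k=1  p_k/q_k = 1567/84
(x₁, y₁) = (1567, 84);  1567² − 348·84² = 1 ✓

1567 84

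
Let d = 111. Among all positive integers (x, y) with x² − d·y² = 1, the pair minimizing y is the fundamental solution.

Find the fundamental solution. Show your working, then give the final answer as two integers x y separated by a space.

295 28

√111 → a₀=10, period (1,1,6,1,1,20); ℓ=6 even so k=5
k=0  a_k=10  p_k/q_k = 10/1
k=1  a_k=1  p_k/q_k = 11/1
k=2  a_k=1  p_k/q_k = 21/2
k=3  a_k=6  p_k/q_k = 137/13
k=4  a_k=1  p_k/q_k = 158/15
k=5  a_k=1  p_k/q_k = 295/28
fundamental: x₁=295, y₁=28  (since 87025 − 111·784 = 1)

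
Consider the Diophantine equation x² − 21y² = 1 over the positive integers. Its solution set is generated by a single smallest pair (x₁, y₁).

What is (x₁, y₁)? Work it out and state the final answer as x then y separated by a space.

√21 = [4; 1,1,2,1,1,8, …], period ℓ=6 (even) → k=5
i=0: a=4 ⇒ p=4, q=1
i=1: a=1 ⇒ p=5, q=1
i=2: a=1 ⇒ p=9, q=2
…
i=4: a=1 ⇒ p=32, q=7
i=5: a=1 ⇒ p=55, q=12
(x₁, y₁) = (55, 12);  55² − 21·12² = 1 ✓

55 12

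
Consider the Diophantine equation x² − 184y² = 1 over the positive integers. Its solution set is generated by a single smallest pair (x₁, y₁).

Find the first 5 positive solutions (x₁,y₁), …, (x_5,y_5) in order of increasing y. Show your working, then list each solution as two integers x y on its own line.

d=184: √d = [13; 1,1,3,2,1,2,1,2,3,1,1,26] (ℓ=12, even), read p_11/q_11
i=0: a=13 ⇒ p=13, q=1
i=1: a=1 ⇒ p=14, q=1
…
i=3: a=3 ⇒ p=95, q=7
i=4: a=2 ⇒ p=217, q=16
i=5: a=1 ⇒ p=312, q=23
…
i=8: a=2 ⇒ p=3147, q=232
i=9: a=3 ⇒ p=10594, q=781
i=10: a=1 ⇒ p=13741, q=1013
i=11: a=1 ⇒ p=24335, q=1794
fundamental: x₁=24335, y₁=1794  (since 592192225 − 184·3218436 = 1)
n=2: (24335,1794)∘(24335,1794) = (24335·24335+184·1794·1794, 24335·1794+1794·24335) = (1184384449,87313980)
n=3: (1184384449,87313980)∘(24335,1794) = (24335·1184384449+184·1794·87313980, 24335·87313980+1794·1184384449) = (57643991108495,4249571404806)
n=4: (57643991108495,4249571404806)∘(24335,1794) = (24335·57643991108495+184·1794·4249571404806, 24335·4249571404806+1794·57643991108495) = (2805533046066067201,206826640184594040)
n=5: (2805533046066067201,206826640184594040)∘(24335,1794) = (24335·2805533046066067201+184·1794·206826640184594040, 24335·206826640184594040+1794·2805533046066067201) = (136545293294391499564175,10066252573534620521994)

24335 1794
1184384449 87313980
57643991108495 4249571404806
2805533046066067201 206826640184594040
136545293294391499564175 10066252573534620521994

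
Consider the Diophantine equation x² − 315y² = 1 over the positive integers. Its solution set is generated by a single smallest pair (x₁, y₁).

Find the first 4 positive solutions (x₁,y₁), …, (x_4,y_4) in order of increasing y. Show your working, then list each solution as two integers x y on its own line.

71 4
10081 568
1431431 80652
203253121 11452016

√315 = [17; 1,2,1,34, …], period ℓ=4 (even) → k=3
a_0=17:  p_0=17·1+0=17,  q_0=17·0+1=1
a_1=1:  p_1=1·17+1=18,  q_1=1·1+0=1
a_2=2:  p_2=2·18+17=53,  q_2=2·1+1=3
a_3=1:  p_3=1·53+18=71,  q_3=1·3+1=4
→ (71, 4).  Check: 71²=5041, 315·4²=5040, difference 1.
n=2: (71,4)∘(71,4) = (71·71+315·4·4, 71·4+4·71) = (10081,568)
n=3: (10081,568)∘(71,4) = (71·10081+315·4·568, 71·568+4·10081) = (1431431,80652)
n=4: (1431431,80652)∘(71,4) = (71·1431431+315·4·80652, 71·80652+4·1431431) = (203253121,11452016)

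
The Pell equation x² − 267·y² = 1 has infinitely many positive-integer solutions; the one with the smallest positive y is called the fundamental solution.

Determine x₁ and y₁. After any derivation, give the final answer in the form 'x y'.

√267 → a₀=16, period (2,1,15,1,2,32); ℓ=6 even so k=5
k=0  a_k=16  p_k/q_k = 16/1
k=1  a_k=2  p_k/q_k = 33/2
k=2  a_k=1  p_k/q_k = 49/3
k=3  a_k=15  p_k/q_k = 768/47
k=4  a_k=1  p_k/q_k = 817/50
k=5  a_k=2  p_k/q_k = 2402/147
(x₁, y₁) = (2402, 147);  2402² − 267·147² = 1 ✓

2402 147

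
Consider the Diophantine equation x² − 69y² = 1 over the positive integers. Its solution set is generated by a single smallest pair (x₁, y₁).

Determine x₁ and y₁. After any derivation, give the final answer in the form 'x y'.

d=69: √d = [8; 3,3,1,4,1,3,3,16] (ℓ=8, even), read p_7/q_7
i=0: a=8 ⇒ p=8, q=1
i=1: a=3 ⇒ p=25, q=3
i=2: a=3 ⇒ p=83, q=10
i=3: a=1 ⇒ p=108, q=13
…
i=5: a=1 ⇒ p=623, q=75
i=6: a=3 ⇒ p=2384, q=287
i=7: a=3 ⇒ p=7775, q=936
fundamental: x₁=7775, y₁=936  (since 60450625 − 69·876096 = 1)

7775 936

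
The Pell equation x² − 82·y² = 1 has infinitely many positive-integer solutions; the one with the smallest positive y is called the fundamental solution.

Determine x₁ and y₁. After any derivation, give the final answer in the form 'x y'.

163 18

√82 → a₀=9, period (18); ℓ=1 odd so k=1
a_0=9:  p_0=9·1+0=9,  q_0=9·0+1=1
a_1=18:  p_1=18·9+1=163,  q_1=18·1+0=18
→ (163, 18).  Check: 163²=26569, 82·18²=26568, difference 1.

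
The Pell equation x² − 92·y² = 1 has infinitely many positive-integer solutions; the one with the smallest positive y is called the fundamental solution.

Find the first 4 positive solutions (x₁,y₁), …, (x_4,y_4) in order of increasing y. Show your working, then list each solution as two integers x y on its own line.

d=92: √d = [9; 1,1,2,4,2,1,1,18] (ℓ=8, even), read p_7/q_7
step 0: (9, 1)  from 9·(1,0) + (0,1)
step 1: (10, 1)  from 1·(9,1) + (1,0)
…
step 3: (48, 5)  from 2·(19,2) + (10,1)
step 4: (211, 22)  from 4·(48,5) + (19,2)
step 5: (470, 49)  from 2·(211,22) + (48,5)
step 6: (681, 71)  from 1·(470,49) + (211,22)
step 7: (1151, 120)  from 1·(681,71) + (470,49)
(x₁, y₁) = (1151, 120);  1151² − 92·120² = 1 ✓
k=2:  x_2 = 1151·1151+92·120·120 = 2649601,  y_2 = 1151·120+120·1151 = 276240
k=3:  x_3 = 1151·2649601+92·120·276240 = 6099380351,  y_3 = 1151·276240+120·2649601 = 635904360
k=4:  x_4 = 1151·6099380351+92·120·635904360 = 14040770918401,  y_4 = 1151·635904360+120·6099380351 = 1463851560480

1151 120
2649601 276240
6099380351 635904360
14040770918401 1463851560480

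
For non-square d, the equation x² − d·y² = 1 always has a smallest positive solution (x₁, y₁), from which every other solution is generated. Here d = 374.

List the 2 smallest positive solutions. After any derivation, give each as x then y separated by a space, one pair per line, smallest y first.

3365 174
22646449 1171020

√374 = [19; 2,1,18,1,2,38, …], period ℓ=6 (even) → k=5
k=0  a_k=19  p_k/q_k = 19/1
…
k=4  a_k=1  p_k/q_k = 1141/59
k=5  a_k=2  p_k/q_k = 3365/174
fundamental: x₁=3365, y₁=174  (since 11323225 − 374·30276 = 1)
k=2:  x_2 = 3365·3365+374·174·174 = 22646449,  y_2 = 3365·174+174·3365 = 1171020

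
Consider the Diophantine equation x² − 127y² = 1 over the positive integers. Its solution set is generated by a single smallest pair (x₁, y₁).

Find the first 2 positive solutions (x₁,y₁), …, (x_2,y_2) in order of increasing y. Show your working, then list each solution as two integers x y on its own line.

4730624 419775
44757606858751 3971595379200

d=127: √d = [11; 3,1,2,2,7,11,7,2,2,1,3,22] (ℓ=12, even), read p_11/q_11
a_0=11:  p_0=11·1+0=11,  q_0=11·0+1=1
…
a_4=2:  p_4=2·124+45=293,  q_4=2·11+4=26
…
a_6=11:  p_6=11·2175+293=24218,  q_6=11·193+26=2149
…
a_10=1:  p_10=1·906941+367620=1274561,  q_10=1·80478+32621=113099
a_11=3:  p_11=3·1274561+906941=4730624,  q_11=3·113099+80478=419775
(x₁, y₁) = (4730624, 419775);  4730624² − 127·419775² = 1 ✓
(x_2, y_2) = (4730624·4730624 + 127·419775·419775, 4730624·419775 + 419775·4730624) = (44757606858751, 3971595379200)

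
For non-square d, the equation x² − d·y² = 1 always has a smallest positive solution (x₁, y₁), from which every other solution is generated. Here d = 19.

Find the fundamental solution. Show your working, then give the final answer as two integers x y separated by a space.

√19 → a₀=4, period (2,1,3,1,2,8); ℓ=6 even so k=5
i=0: a=4 ⇒ p=4, q=1
i=1: a=2 ⇒ p=9, q=2
…
i=4: a=1 ⇒ p=61, q=14
i=5: a=2 ⇒ p=170, q=39
fundamental: x₁=170, y₁=39  (since 28900 − 19·1521 = 1)

170 39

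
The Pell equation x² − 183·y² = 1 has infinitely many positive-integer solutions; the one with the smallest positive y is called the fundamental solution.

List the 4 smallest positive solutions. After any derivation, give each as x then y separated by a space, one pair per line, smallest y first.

487 36
474337 35064
462003751 34152300
449991179137 33264305136

[13; 1,1,8,1,1,26] for √183; ℓ=6 ⇒ convergent index 5
a_0=13:  p_0=13·1+0=13,  q_0=13·0+1=1
a_1=1:  p_1=1·13+1=14,  q_1=1·1+0=1
a_2=1:  p_2=1·14+13=27,  q_2=1·1+1=2
…
a_4=1:  p_4=1·230+27=257,  q_4=1·17+2=19
a_5=1:  p_5=1·257+230=487,  q_5=1·19+17=36
fundamental: x₁=487, y₁=36  (since 237169 − 183·1296 = 1)
n=2: (487,36)∘(487,36) = (487·487+183·36·36, 487·36+36·487) = (474337,35064)
n=3: (474337,35064)∘(487,36) = (487·474337+183·36·35064, 487·35064+36·474337) = (462003751,34152300)
n=4: (462003751,34152300)∘(487,36) = (487·462003751+183·36·34152300, 487·34152300+36·462003751) = (449991179137,33264305136)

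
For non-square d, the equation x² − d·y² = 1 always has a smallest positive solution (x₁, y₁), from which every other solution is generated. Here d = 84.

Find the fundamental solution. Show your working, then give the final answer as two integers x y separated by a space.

[9; 6,18] for √84; ℓ=2 ⇒ convergent index 1
a_0=9:  p_0=9·1+0=9,  q_0=9·0+1=1
a_1=6:  p_1=6·9+1=55,  q_1=6·1+0=6
fundamental: x₁=55, y₁=6  (since 3025 − 84·36 = 1)

55 6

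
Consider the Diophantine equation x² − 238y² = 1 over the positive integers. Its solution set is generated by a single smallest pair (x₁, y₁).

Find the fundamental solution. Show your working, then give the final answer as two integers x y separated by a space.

d=238: √d = [15; 2,2,1,14,1,2,2,30] (ℓ=8, even), read p_7/q_7
a_0=15:  p_0=15·1+0=15,  q_0=15·0+1=1
…
a_2=2:  p_2=2·31+15=77,  q_2=2·2+1=5
…
a_4=14:  p_4=14·108+77=1589,  q_4=14·7+5=103
…
a_6=2:  p_6=2·1697+1589=4983,  q_6=2·110+103=323
a_7=2:  p_7=2·4983+1697=11663,  q_7=2·323+110=756
→ (11663, 756).  Check: 11663²=136025569, 238·756²=136025568, difference 1.

11663 756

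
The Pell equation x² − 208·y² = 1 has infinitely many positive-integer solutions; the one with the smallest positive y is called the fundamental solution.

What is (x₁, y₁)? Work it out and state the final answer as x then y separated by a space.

√208 → a₀=14, period (2,2,1,2,2,28); ℓ=6 even so k=5
a_0=14:  p_0=14·1+0=14,  q_0=14·0+1=1
a_1=2:  p_1=2·14+1=29,  q_1=2·1+0=2
a_2=2:  p_2=2·29+14=72,  q_2=2·2+1=5
a_3=1:  p_3=1·72+29=101,  q_3=1·5+2=7
a_4=2:  p_4=2·101+72=274,  q_4=2·7+5=19
a_5=2:  p_5=2·274+101=649,  q_5=2·19+7=45
→ (649, 45).  Check: 649²=421201, 208·45²=421200, difference 1.

649 45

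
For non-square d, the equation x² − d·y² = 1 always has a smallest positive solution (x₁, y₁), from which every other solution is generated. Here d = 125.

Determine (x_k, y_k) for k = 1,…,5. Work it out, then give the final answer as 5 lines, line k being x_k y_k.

930249 83204
1730726404001 154800875592
3220013013190122249 288006719437081612
5990827771012465337616001 535835925499096664087184
11145923086309929722690704506249 996921667718930338621440576020

√125 → a₀=11, period (5,1,1,5,22); ℓ=5 odd so k=9
a_0=11:  p_0=11·1+0=11,  q_0=11·0+1=1
a_1=5:  p_1=5·11+1=56,  q_1=5·1+0=5
a_2=1:  p_2=1·56+11=67,  q_2=1·5+1=6
a_3=1:  p_3=1·67+56=123,  q_3=1·6+5=11
a_4=5:  p_4=5·123+67=682,  q_4=5·11+6=61
a_5=22:  p_5=22·682+123=15127,  q_5=22·61+11=1353
a_6=5:  p_6=5·15127+682=76317,  q_6=5·1353+61=6826
a_7=1:  p_7=1·76317+15127=91444,  q_7=1·6826+1353=8179
a_8=1:  p_8=1·91444+76317=167761,  q_8=1·8179+6826=15005
a_9=5:  p_9=5·167761+91444=930249,  q_9=5·15005+8179=83204
(x₁, y₁) = (930249, 83204);  930249² − 125·83204² = 1 ✓
n=2: (930249,83204)∘(930249,83204) = (930249·930249+125·83204·83204, 930249·83204+83204·930249) = (1730726404001,154800875592)
n=3: (1730726404001,154800875592)∘(930249,83204) = (930249·1730726404001+125·83204·154800875592, 930249·154800875592+83204·1730726404001) = (3220013013190122249,288006719437081612)
n=4: (3220013013190122249,288006719437081612)∘(930249,83204) = (930249·3220013013190122249+125·83204·288006719437081612, 930249·288006719437081612+83204·3220013013190122249) = (5990827771012465337616001,535835925499096664087184)
n=5: (5990827771012465337616001,535835925499096664087184)∘(930249,83204) = (930249·5990827771012465337616001+125·83204·535835925499096664087184, 930249·535835925499096664087184+83204·5990827771012465337616001) = (11145923086309929722690704506249,996921667718930338621440576020)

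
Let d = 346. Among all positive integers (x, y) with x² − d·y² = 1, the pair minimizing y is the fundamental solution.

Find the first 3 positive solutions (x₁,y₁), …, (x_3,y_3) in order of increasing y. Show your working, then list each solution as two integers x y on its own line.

17299 930
598510801 32176140
20707276675699 1113230090790

√346 → a₀=18, period (1,1,1,1,36); ℓ=5 odd so k=9
a_0=18:  p_0=18·1+0=18,  q_0=18·0+1=1
a_1=1:  p_1=1·18+1=19,  q_1=1·1+0=1
…
a_3=1:  p_3=1·37+19=56,  q_3=1·2+1=3
a_4=1:  p_4=1·56+37=93,  q_4=1·3+2=5
a_5=36:  p_5=36·93+56=3404,  q_5=36·5+3=183
a_6=1:  p_6=1·3404+93=3497,  q_6=1·183+5=188
a_7=1:  p_7=1·3497+3404=6901,  q_7=1·188+183=371
a_8=1:  p_8=1·6901+3497=10398,  q_8=1·371+188=559
a_9=1:  p_9=1·10398+6901=17299,  q_9=1·559+371=930
(x₁, y₁) = (17299, 930);  17299² − 346·930² = 1 ✓
n=2: (17299,930)∘(17299,930) = (17299·17299+346·930·930, 17299·930+930·17299) = (598510801,32176140)
n=3: (598510801,32176140)∘(17299,930) = (17299·598510801+346·930·32176140, 17299·32176140+930·598510801) = (20707276675699,1113230090790)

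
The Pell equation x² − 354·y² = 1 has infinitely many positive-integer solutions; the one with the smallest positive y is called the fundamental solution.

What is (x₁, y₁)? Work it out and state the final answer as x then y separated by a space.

258065 13716

d=354: √d = [18; 1,4,2,2,18,2,2,4,1,36] (ℓ=10, even), read p_9/q_9
a_0=18:  p_0=18·1+0=18,  q_0=18·0+1=1
…
a_2=4:  p_2=4·19+18=94,  q_2=4·1+1=5
a_3=2:  p_3=2·94+19=207,  q_3=2·5+1=11
…
a_5=18:  p_5=18·508+207=9351,  q_5=18·27+11=497
…
a_7=2:  p_7=2·19210+9351=47771,  q_7=2·1021+497=2539
a_8=4:  p_8=4·47771+19210=210294,  q_8=4·2539+1021=11177
a_9=1:  p_9=1·210294+47771=258065,  q_9=1·11177+2539=13716
(x₁, y₁) = (258065, 13716);  258065² − 354·13716² = 1 ✓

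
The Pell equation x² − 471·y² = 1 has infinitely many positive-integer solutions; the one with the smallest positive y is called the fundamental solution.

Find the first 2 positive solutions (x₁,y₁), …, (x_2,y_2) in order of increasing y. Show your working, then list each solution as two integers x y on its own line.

d=471: √d = [21; 1,2,2,1,3,…,2,1,42] (ℓ=14, even), read p_13/q_13
k=0  a_k=21  p_k/q_k = 21/1
k=1  a_k=1  p_k/q_k = 22/1
k=2  a_k=2  p_k/q_k = 65/3
k=3  a_k=2  p_k/q_k = 152/7
k=4  a_k=1  p_k/q_k = 217/10
…
k=6  a_k=4  p_k/q_k = 3429/158
…
k=10  a_k=1  p_k/q_k = 843469/38865
k=11  a_k=2  p_k/q_k = 2331742/107441
k=12  a_k=2  p_k/q_k = 5506953/253747
k=13  a_k=1  p_k/q_k = 7838695/361188
→ (7838695, 361188).  Check: 7838695²=61445139303025, 471·361188²=61445139303024, difference 1.
n=2: (7838695,361188)∘(7838695,361188) = (7838695·7838695+471·361188·361188, 7838695·361188+361188·7838695) = (122890278606049,5662485139320)

7838695 361188
122890278606049 5662485139320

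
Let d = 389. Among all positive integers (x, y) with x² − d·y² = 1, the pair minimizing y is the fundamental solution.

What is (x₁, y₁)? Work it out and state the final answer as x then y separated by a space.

3287049 166660

[19; 1,2,1,1,1,1,2,1,38] for √389; ℓ=9 ⇒ convergent index 17
i=0: a=19 ⇒ p=19, q=1
i=1: a=1 ⇒ p=20, q=1
i=2: a=2 ⇒ p=59, q=3
i=3: a=1 ⇒ p=79, q=4
…
i=5: a=1 ⇒ p=217, q=11
…
i=7: a=2 ⇒ p=927, q=47
i=8: a=1 ⇒ p=1282, q=65
i=9: a=38 ⇒ p=49643, q=2517
i=10: a=1 ⇒ p=50925, q=2582
i=11: a=2 ⇒ p=151493, q=7681
…
i=13: a=1 ⇒ p=353911, q=17944
…
i=15: a=1 ⇒ p=910240, q=46151
i=16: a=2 ⇒ p=2376809, q=120509
i=17: a=1 ⇒ p=3287049, q=166660
fundamental: x₁=3287049, y₁=166660  (since 10804691128401 − 389·27775555600 = 1)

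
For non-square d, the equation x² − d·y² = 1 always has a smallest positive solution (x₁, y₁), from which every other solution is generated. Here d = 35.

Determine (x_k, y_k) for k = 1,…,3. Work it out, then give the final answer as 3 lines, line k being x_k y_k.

√35 → a₀=5, period (1,10); ℓ=2 even so k=1
a_0=5:  p_0=5·1+0=5,  q_0=5·0+1=1
a_1=1:  p_1=1·5+1=6,  q_1=1·1+0=1
(x₁, y₁) = (6, 1);  6² − 35·1² = 1 ✓
(6+1√35)^2 = 71 + 12√35
(6+1√35)^3 = 846 + 143√35

6 1
71 12
846 143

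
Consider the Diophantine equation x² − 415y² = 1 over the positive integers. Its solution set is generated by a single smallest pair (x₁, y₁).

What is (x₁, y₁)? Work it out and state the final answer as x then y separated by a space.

[20; 2,1,2,4,6,…,1,2,40] for √415; ℓ=16 ⇒ convergent index 15
step 0: (20, 1)  from 20·(1,0) + (0,1)
step 1: (41, 2)  from 2·(20,1) + (1,0)
step 2: (61, 3)  from 1·(41,2) + (20,1)
…
step 5: (4441, 218)  from 6·(713,35) + (163,8)
…
step 7: (9595, 471)  from 1·(5154,253) + (4441,218)
…
step 14: (6841255, 335824)  from 1·(4730294,232201) + (2110961,103623)
step 15: (18412804, 903849)  from 2·(6841255,335824) + (4730294,232201)
→ (18412804, 903849).  Check: 18412804²=339031351142416, 415·903849²=339031351142415, difference 1.

18412804 903849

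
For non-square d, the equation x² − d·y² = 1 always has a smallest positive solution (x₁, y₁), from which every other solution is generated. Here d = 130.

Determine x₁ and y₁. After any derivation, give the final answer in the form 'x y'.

6499 570

[11; 2,2,22] for √130; ℓ=3 ⇒ convergent index 5
step 0: (11, 1)  from 11·(1,0) + (0,1)
step 1: (23, 2)  from 2·(11,1) + (1,0)
step 2: (57, 5)  from 2·(23,2) + (11,1)
…
step 4: (2611, 229)  from 2·(1277,112) + (57,5)
step 5: (6499, 570)  from 2·(2611,229) + (1277,112)
(x₁, y₁) = (6499, 570);  6499² − 130·570² = 1 ✓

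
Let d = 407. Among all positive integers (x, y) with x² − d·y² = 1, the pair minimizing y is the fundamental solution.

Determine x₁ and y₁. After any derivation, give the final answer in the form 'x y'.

√407 → a₀=20, period (5,1,2,1,5,40); ℓ=6 even so k=5
a_0=20:  p_0=20·1+0=20,  q_0=20·0+1=1
…
a_2=1:  p_2=1·101+20=121,  q_2=1·5+1=6
…
a_4=1:  p_4=1·343+121=464,  q_4=1·17+6=23
a_5=5:  p_5=5·464+343=2663,  q_5=5·23+17=132
(x₁, y₁) = (2663, 132);  2663² − 407·132² = 1 ✓

2663 132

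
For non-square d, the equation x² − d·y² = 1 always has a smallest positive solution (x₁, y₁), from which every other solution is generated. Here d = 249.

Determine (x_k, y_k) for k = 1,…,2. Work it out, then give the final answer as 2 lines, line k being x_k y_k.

8553815 542076
146335502108449 9273635639880

[15; 1,3,1,1,5,…,3,1,30] for √249; ℓ=16 ⇒ convergent index 15
k=0  a_k=15  p_k/q_k = 15/1
k=1  a_k=1  p_k/q_k = 16/1
k=2  a_k=3  p_k/q_k = 63/4
k=3  a_k=1  p_k/q_k = 79/5
k=4  a_k=1  p_k/q_k = 142/9
k=5  a_k=5  p_k/q_k = 789/50
k=6  a_k=1  p_k/q_k = 931/59
…
k=9  a_k=3  p_k/q_k = 113835/7214
…
k=11  a_k=5  p_k/q_k = 866765/54929
k=12  a_k=1  p_k/q_k = 1017351/64472
k=13  a_k=1  p_k/q_k = 1884116/119401
k=14  a_k=3  p_k/q_k = 6669699/422675
k=15  a_k=1  p_k/q_k = 8553815/542076
→ (8553815, 542076).  Check: 8553815²=73167751054225, 249·542076²=73167751054224, difference 1.
n=2: (8553815,542076)∘(8553815,542076) = (8553815·8553815+249·542076·542076, 8553815·542076+542076·8553815) = (146335502108449,9273635639880)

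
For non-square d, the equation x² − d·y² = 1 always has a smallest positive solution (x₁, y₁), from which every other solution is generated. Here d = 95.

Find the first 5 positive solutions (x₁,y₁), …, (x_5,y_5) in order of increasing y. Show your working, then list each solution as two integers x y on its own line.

39 4
3041 312
237159 24332
18495361 1897584
1442400999 147987220

d=95: √d = [9; 1,2,1,18] (ℓ=4, even), read p_3/q_3
step 0: (9, 1)  from 9·(1,0) + (0,1)
…
step 2: (29, 3)  from 2·(10,1) + (9,1)
step 3: (39, 4)  from 1·(29,3) + (10,1)
fundamental: x₁=39, y₁=4  (since 1521 − 95·16 = 1)
(39+4√95)^2 = 3041 + 312√95
(39+4√95)^3 = 237159 + 24332√95
(39+4√95)^4 = 18495361 + 1897584√95
(39+4√95)^5 = 1442400999 + 147987220√95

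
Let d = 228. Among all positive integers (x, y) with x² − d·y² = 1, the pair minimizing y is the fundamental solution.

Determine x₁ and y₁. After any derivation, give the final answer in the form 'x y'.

√228 = [15; 10,30, …], period ℓ=2 (even) → k=1
k=0  a_k=15  p_k/q_k = 15/1
k=1  a_k=10  p_k/q_k = 151/10
→ (151, 10).  Check: 151²=22801, 228·10²=22800, difference 1.

151 10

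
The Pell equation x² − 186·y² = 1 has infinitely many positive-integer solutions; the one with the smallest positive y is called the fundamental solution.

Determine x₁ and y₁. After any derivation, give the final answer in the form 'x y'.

[13; 1,1,1,3,4,3,1,1,1,26] for √186; ℓ=10 ⇒ convergent index 9
a_0=13:  p_0=13·1+0=13,  q_0=13·0+1=1
…
a_2=1:  p_2=1·14+13=27,  q_2=1·1+1=2
…
a_5=4:  p_5=4·150+41=641,  q_5=4·11+3=47
…
a_8=1:  p_8=1·2714+2073=4787,  q_8=1·199+152=351
a_9=1:  p_9=1·4787+2714=7501,  q_9=1·351+199=550
(x₁, y₁) = (7501, 550);  7501² − 186·550² = 1 ✓

7501 550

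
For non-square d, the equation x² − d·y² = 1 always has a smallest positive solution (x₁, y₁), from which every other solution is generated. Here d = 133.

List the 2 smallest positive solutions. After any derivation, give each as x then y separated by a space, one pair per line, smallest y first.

√133 = [11; 1,1,7,5,1,…,1,1,22, …], period ℓ=16 (even) → k=15
a_0=11:  p_0=11·1+0=11,  q_0=11·0+1=1
…
a_3=7:  p_3=7·23+12=173,  q_3=7·2+1=15
…
a_5=1:  p_5=1·888+173=1061,  q_5=1·77+15=92
…
a_7=1:  p_7=1·1949+1061=3010,  q_7=1·169+92=261
a_8=2:  p_8=2·3010+1949=7969,  q_8=2·261+169=691
a_9=1:  p_9=1·7969+3010=10979,  q_9=1·691+261=952
…
a_11=1:  p_11=1·18948+10979=29927,  q_11=1·1643+952=2595
a_12=5:  p_12=5·29927+18948=168583,  q_12=5·2595+1643=14618
…
a_14=1:  p_14=1·1210008+168583=1378591,  q_14=1·104921+14618=119539
a_15=1:  p_15=1·1378591+1210008=2588599,  q_15=1·119539+104921=224460
fundamental: x₁=2588599, y₁=224460  (since 6700844782801 − 133·50382291600 = 1)
n=2: (2588599,224460)∘(2588599,224460) = (2588599·2588599+133·224460·224460, 2588599·224460+224460·2588599) = (13401689565601,1162073863080)

2588599 224460
13401689565601 1162073863080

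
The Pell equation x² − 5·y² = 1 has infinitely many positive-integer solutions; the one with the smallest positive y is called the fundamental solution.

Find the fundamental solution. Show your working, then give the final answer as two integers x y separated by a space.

9 4

[2; 4] for √5; ℓ=1 ⇒ convergent index 1
step 0: (2, 1)  from 2·(1,0) + (0,1)
step 1: (9, 4)  from 4·(2,1) + (1,0)
→ (9, 4).  Check: 9²=81, 5·4²=80, difference 1.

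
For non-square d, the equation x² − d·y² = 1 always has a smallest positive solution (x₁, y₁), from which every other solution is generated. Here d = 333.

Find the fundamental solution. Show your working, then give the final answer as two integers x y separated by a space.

73 4

√333 → a₀=18, period (4,36); ℓ=2 even so k=1
step 0: (18, 1)  from 18·(1,0) + (0,1)
step 1: (73, 4)  from 4·(18,1) + (1,0)
→ (73, 4).  Check: 73²=5329, 333·4²=5328, difference 1.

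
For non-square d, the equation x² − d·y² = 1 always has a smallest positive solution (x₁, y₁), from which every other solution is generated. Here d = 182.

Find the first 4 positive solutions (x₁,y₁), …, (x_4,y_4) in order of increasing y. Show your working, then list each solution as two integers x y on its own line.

27 2
1457 108
78651 5830
4245697 314712

d=182: √d = [13; 2,26] (ℓ=2, even), read p_1/q_1
a_0=13:  p_0=13·1+0=13,  q_0=13·0+1=1
a_1=2:  p_1=2·13+1=27,  q_1=2·1+0=2
fundamental: x₁=27, y₁=2  (since 729 − 182·4 = 1)
n=2: (27,2)∘(27,2) = (27·27+182·2·2, 27·2+2·27) = (1457,108)
n=3: (1457,108)∘(27,2) = (27·1457+182·2·108, 27·108+2·1457) = (78651,5830)
n=4: (78651,5830)∘(27,2) = (27·78651+182·2·5830, 27·5830+2·78651) = (4245697,314712)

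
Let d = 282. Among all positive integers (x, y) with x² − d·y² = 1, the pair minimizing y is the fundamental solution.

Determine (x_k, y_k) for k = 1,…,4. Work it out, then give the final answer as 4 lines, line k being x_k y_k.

2351 140
11054401 658280
51977791151 3095232420
244399562937601 14553782180560

[16; 1,3,1,4,1,3,1,32] for √282; ℓ=8 ⇒ convergent index 7
k=0  a_k=16  p_k/q_k = 16/1
k=1  a_k=1  p_k/q_k = 17/1
…
k=4  a_k=4  p_k/q_k = 403/24
k=5  a_k=1  p_k/q_k = 487/29
k=6  a_k=3  p_k/q_k = 1864/111
k=7  a_k=1  p_k/q_k = 2351/140
→ (2351, 140).  Check: 2351²=5527201, 282·140²=5527200, difference 1.
n=2: (2351,140)∘(2351,140) = (2351·2351+282·140·140, 2351·140+140·2351) = (11054401,658280)
n=3: (11054401,658280)∘(2351,140) = (2351·11054401+282·140·658280, 2351·658280+140·11054401) = (51977791151,3095232420)
n=4: (51977791151,3095232420)∘(2351,140) = (2351·51977791151+282·140·3095232420, 2351·3095232420+140·51977791151) = (244399562937601,14553782180560)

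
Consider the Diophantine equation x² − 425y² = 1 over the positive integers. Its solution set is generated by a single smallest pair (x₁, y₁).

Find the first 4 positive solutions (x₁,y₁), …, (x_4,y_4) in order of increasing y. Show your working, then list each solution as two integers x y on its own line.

d=425: √d = [20; 1,1,1,1,1,1,40] (ℓ=7, odd), read p_13/q_13
k=0  a_k=20  p_k/q_k = 20/1
k=1  a_k=1  p_k/q_k = 21/1
…
k=3  a_k=1  p_k/q_k = 62/3
…
k=7  a_k=40  p_k/q_k = 10885/528
k=8  a_k=1  p_k/q_k = 11153/541
…
k=12  a_k=1  p_k/q_k = 88420/4289
k=13  a_k=1  p_k/q_k = 143649/6968
fundamental: x₁=143649, y₁=6968  (since 20635035201 − 425·48553024 = 1)
(x_2, y_2) = (143649·143649 + 425·6968·6968, 143649·6968 + 6968·143649) = (41270070401, 2001892464)
(x_3, y_3) = (143649·41270070401 + 425·6968·2001892464, 143649·2001892464 + 6968·41270070401) = (11856808685922849, 575139701115304)
(x_4, y_4) = (143649·11856808685922849 + 425·6968·575139701115304, 143649·575139701115304 + 6968·11856808685922849) = (3406437421806992601601, 165236485849022716128)

143649 6968
41270070401 2001892464
11856808685922849 575139701115304
3406437421806992601601 165236485849022716128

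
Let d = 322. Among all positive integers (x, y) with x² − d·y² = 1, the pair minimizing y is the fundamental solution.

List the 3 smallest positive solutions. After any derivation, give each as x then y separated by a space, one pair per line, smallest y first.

323 18
208657 11628
134792099 7511670

√322 = [17; 1,16,1,34, …], period ℓ=4 (even) → k=3
k=0  a_k=17  p_k/q_k = 17/1
k=1  a_k=1  p_k/q_k = 18/1
k=2  a_k=16  p_k/q_k = 305/17
k=3  a_k=1  p_k/q_k = 323/18
fundamental: x₁=323, y₁=18  (since 104329 − 322·324 = 1)
n=2: (323,18)∘(323,18) = (323·323+322·18·18, 323·18+18·323) = (208657,11628)
n=3: (208657,11628)∘(323,18) = (323·208657+322·18·11628, 323·11628+18·208657) = (134792099,7511670)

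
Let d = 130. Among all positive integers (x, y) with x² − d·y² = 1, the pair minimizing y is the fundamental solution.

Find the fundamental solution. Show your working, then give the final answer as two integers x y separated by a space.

[11; 2,2,22] for √130; ℓ=3 ⇒ convergent index 5
step 0: (11, 1)  from 11·(1,0) + (0,1)
…
step 2: (57, 5)  from 2·(23,2) + (11,1)
step 3: (1277, 112)  from 22·(57,5) + (23,2)
step 4: (2611, 229)  from 2·(1277,112) + (57,5)
step 5: (6499, 570)  from 2·(2611,229) + (1277,112)
(x₁, y₁) = (6499, 570);  6499² − 130·570² = 1 ✓

6499 570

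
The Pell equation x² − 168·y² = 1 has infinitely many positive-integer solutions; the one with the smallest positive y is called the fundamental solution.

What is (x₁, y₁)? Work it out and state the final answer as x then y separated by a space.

√168 = [12; 1,24, …], period ℓ=2 (even) → k=1
k=0  a_k=12  p_k/q_k = 12/1
k=1  a_k=1  p_k/q_k = 13/1
→ (13, 1).  Check: 13²=169, 168·1²=168, difference 1.

13 1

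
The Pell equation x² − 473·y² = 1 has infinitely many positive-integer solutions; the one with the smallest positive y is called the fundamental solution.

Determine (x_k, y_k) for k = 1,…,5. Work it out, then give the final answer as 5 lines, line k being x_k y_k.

[21; 1,2,1,42] for √473; ℓ=4 ⇒ convergent index 3
step 0: (21, 1)  from 21·(1,0) + (0,1)
…
step 2: (65, 3)  from 2·(22,1) + (21,1)
step 3: (87, 4)  from 1·(65,3) + (22,1)
fundamental: x₁=87, y₁=4  (since 7569 − 473·16 = 1)
n=2: (87,4)∘(87,4) = (87·87+473·4·4, 87·4+4·87) = (15137,696)
n=3: (15137,696)∘(87,4) = (87·15137+473·4·696, 87·696+4·15137) = (2633751,121100)
n=4: (2633751,121100)∘(87,4) = (87·2633751+473·4·121100, 87·121100+4·2633751) = (458257537,21070704)
n=5: (458257537,21070704)∘(87,4) = (87·458257537+473·4·21070704, 87·21070704+4·458257537) = (79734177687,3666181396)

87 4
15137 696
2633751 121100
458257537 21070704
79734177687 3666181396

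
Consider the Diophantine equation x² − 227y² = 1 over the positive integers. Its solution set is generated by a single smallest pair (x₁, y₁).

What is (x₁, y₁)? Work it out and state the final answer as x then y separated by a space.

√227 = [15; 15,30, …], period ℓ=2 (even) → k=1
i=0: a=15 ⇒ p=15, q=1
i=1: a=15 ⇒ p=226, q=15
(x₁, y₁) = (226, 15);  226² − 227·15² = 1 ✓

226 15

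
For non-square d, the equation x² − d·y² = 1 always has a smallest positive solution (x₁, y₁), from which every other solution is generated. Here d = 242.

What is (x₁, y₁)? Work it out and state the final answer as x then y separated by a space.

19601 1260

√242 → a₀=15, period (1,1,3,1,14,1,3,1,1,30); ℓ=10 even so k=9
step 0: (15, 1)  from 15·(1,0) + (0,1)
…
step 8: (10905, 701)  from 1·(8696,559) + (2209,142)
step 9: (19601, 1260)  from 1·(10905,701) + (8696,559)
→ (19601, 1260).  Check: 19601²=384199201, 242·1260²=384199200, difference 1.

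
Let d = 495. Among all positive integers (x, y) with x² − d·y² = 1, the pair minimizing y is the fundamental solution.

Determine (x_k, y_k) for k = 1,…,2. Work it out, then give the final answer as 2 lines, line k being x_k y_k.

d=495: √d = [22; 4,44] (ℓ=2, even), read p_1/q_1
i=0: a=22 ⇒ p=22, q=1
i=1: a=4 ⇒ p=89, q=4
(x₁, y₁) = (89, 4);  89² − 495·4² = 1 ✓
k=2:  x_2 = 89·89+495·4·4 = 15841,  y_2 = 89·4+4·89 = 712

89 4
15841 712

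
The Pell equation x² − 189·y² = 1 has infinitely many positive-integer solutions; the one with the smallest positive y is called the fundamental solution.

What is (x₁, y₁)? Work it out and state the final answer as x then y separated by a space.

55 4

√189 → a₀=13, period (1,2,1,26); ℓ=4 even so k=3
i=0: a=13 ⇒ p=13, q=1
…
i=2: a=2 ⇒ p=41, q=3
i=3: a=1 ⇒ p=55, q=4
fundamental: x₁=55, y₁=4  (since 3025 − 189·16 = 1)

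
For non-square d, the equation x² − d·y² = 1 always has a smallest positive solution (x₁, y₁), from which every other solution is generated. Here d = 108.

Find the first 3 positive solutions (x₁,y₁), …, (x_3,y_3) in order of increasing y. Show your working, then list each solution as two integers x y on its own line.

d=108: √d = [10; 2,1,1,4,1,1,2,20] (ℓ=8, even), read p_7/q_7
step 0: (10, 1)  from 10·(1,0) + (0,1)
…
step 3: (52, 5)  from 1·(31,3) + (21,2)
…
step 5: (291, 28)  from 1·(239,23) + (52,5)
step 6: (530, 51)  from 1·(291,28) + (239,23)
step 7: (1351, 130)  from 2·(530,51) + (291,28)
→ (1351, 130).  Check: 1351²=1825201, 108·130²=1825200, difference 1.
k=2:  x_2 = 1351·1351+108·130·130 = 3650401,  y_2 = 1351·130+130·1351 = 351260
k=3:  x_3 = 1351·3650401+108·130·351260 = 9863382151,  y_3 = 1351·351260+130·3650401 = 949104390

1351 130
3650401 351260
9863382151 949104390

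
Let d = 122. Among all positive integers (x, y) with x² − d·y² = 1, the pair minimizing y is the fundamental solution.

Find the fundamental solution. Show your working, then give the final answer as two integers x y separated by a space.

√122 = [11; 22, …], period ℓ=1 (odd) → k=1
step 0: (11, 1)  from 11·(1,0) + (0,1)
step 1: (243, 22)  from 22·(11,1) + (1,0)
(x₁, y₁) = (243, 22);  243² − 122·22² = 1 ✓

243 22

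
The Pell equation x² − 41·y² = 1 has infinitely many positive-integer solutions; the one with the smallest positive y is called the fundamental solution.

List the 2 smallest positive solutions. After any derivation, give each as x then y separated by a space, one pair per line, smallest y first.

√41 → a₀=6, period (2,2,12); ℓ=3 odd so k=5
i=0: a=6 ⇒ p=6, q=1
i=1: a=2 ⇒ p=13, q=2
i=2: a=2 ⇒ p=32, q=5
…
i=4: a=2 ⇒ p=826, q=129
i=5: a=2 ⇒ p=2049, q=320
fundamental: x₁=2049, y₁=320  (since 4198401 − 41·102400 = 1)
n=2: (2049,320)∘(2049,320) = (2049·2049+41·320·320, 2049·320+320·2049) = (8396801,1311360)

2049 320
8396801 1311360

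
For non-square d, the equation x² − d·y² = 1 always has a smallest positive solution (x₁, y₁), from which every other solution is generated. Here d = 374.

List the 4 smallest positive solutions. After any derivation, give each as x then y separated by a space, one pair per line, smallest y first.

3365 174
22646449 1171020
152410598405 7880964426
1025723304619201 53038889415960

[19; 2,1,18,1,2,38] for √374; ℓ=6 ⇒ convergent index 5
k=0  a_k=19  p_k/q_k = 19/1
k=1  a_k=2  p_k/q_k = 39/2
k=2  a_k=1  p_k/q_k = 58/3
…
k=4  a_k=1  p_k/q_k = 1141/59
k=5  a_k=2  p_k/q_k = 3365/174
fundamental: x₁=3365, y₁=174  (since 11323225 − 374·30276 = 1)
n=2: (3365,174)∘(3365,174) = (3365·3365+374·174·174, 3365·174+174·3365) = (22646449,1171020)
n=3: (22646449,1171020)∘(3365,174) = (3365·22646449+374·174·1171020, 3365·1171020+174·22646449) = (152410598405,7880964426)
n=4: (152410598405,7880964426)∘(3365,174) = (3365·152410598405+374·174·7880964426, 3365·7880964426+174·152410598405) = (1025723304619201,53038889415960)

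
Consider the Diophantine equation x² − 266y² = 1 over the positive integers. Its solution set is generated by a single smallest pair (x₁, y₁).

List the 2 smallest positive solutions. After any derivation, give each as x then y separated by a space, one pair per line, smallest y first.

685 42
938449 57540

√266 = [16; 3,4,3,32, …], period ℓ=4 (even) → k=3
step 0: (16, 1)  from 16·(1,0) + (0,1)
step 1: (49, 3)  from 3·(16,1) + (1,0)
step 2: (212, 13)  from 4·(49,3) + (16,1)
step 3: (685, 42)  from 3·(212,13) + (49,3)
→ (685, 42).  Check: 685²=469225, 266·42²=469224, difference 1.
(x_2, y_2) = (685·685 + 266·42·42, 685·42 + 42·685) = (938449, 57540)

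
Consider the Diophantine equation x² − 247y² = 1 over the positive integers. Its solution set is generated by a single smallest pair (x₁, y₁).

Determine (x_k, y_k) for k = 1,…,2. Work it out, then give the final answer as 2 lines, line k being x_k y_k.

85292 5427
14549450527 925759368

√247 → a₀=15, period (1,2,1,1,9,1,9,1,1,2,1,30); ℓ=12 even so k=11
step 0: (15, 1)  from 15·(1,0) + (0,1)
…
step 2: (47, 3)  from 2·(16,1) + (15,1)
…
step 6: (1163, 74)  from 1·(1053,67) + (110,7)
…
step 8: (12683, 807)  from 1·(11520,733) + (1163,74)
…
step 10: (61089, 3887)  from 2·(24203,1540) + (12683,807)
step 11: (85292, 5427)  from 1·(61089,3887) + (24203,1540)
(x₁, y₁) = (85292, 5427);  85292² − 247·5427² = 1 ✓
(85292+5427√247)^2 = 14549450527 + 925759368√247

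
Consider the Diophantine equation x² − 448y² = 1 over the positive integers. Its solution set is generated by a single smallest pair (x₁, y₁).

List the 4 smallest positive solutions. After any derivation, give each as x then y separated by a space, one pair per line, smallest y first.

127 6
32257 1524
8193151 387090
2081028097 98319336

√448 → a₀=21, period (6,42); ℓ=2 even so k=1
i=0: a=21 ⇒ p=21, q=1
i=1: a=6 ⇒ p=127, q=6
(x₁, y₁) = (127, 6);  127² − 448·6² = 1 ✓
(127+6√448)^2 = 32257 + 1524√448
(127+6√448)^3 = 8193151 + 387090√448
(127+6√448)^4 = 2081028097 + 98319336√448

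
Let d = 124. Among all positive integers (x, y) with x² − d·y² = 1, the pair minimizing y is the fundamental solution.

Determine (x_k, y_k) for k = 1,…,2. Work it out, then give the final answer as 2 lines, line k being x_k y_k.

4620799 414960
42703566796801 3834893506080

√124 → a₀=11, period (7,2,1,1,1,…,2,7,22); ℓ=16 even so k=15
step 0: (11, 1)  from 11·(1,0) + (0,1)
step 1: (78, 7)  from 7·(11,1) + (1,0)
…
step 5: (657, 59)  from 1·(412,37) + (245,22)
step 6: (2383, 214)  from 3·(657,59) + (412,37)
…
step 9: (17583, 1579)  from 1·(14543,1306) + (3040,273)
…
step 14: (626251, 56239)  from 2·(237042,21287) + (152167,13665)
step 15: (4620799, 414960)  from 7·(626251,56239) + (237042,21287)
→ (4620799, 414960).  Check: 4620799²=21351783398401, 124·414960²=21351783398400, difference 1.
k=2:  x_2 = 4620799·4620799+124·414960·414960 = 42703566796801,  y_2 = 4620799·414960+414960·4620799 = 3834893506080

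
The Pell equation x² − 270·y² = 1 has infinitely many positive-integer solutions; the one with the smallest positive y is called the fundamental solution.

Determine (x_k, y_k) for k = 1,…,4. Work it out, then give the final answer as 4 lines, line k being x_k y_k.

5291 322
55989361 3407404
592479412811 36057148806
6269617090376641 381556745257688

√270 → a₀=16, period (2,3,6,3,2,32); ℓ=6 even so k=5
k=0  a_k=16  p_k/q_k = 16/1
k=1  a_k=2  p_k/q_k = 33/2
…
k=4  a_k=3  p_k/q_k = 2284/139
k=5  a_k=2  p_k/q_k = 5291/322
fundamental: x₁=5291, y₁=322  (since 27994681 − 270·103684 = 1)
k=2:  x_2 = 5291·5291+270·322·322 = 55989361,  y_2 = 5291·322+322·5291 = 3407404
k=3:  x_3 = 5291·55989361+270·322·3407404 = 592479412811,  y_3 = 5291·3407404+322·55989361 = 36057148806
k=4:  x_4 = 5291·592479412811+270·322·36057148806 = 6269617090376641,  y_4 = 5291·36057148806+322·592479412811 = 381556745257688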